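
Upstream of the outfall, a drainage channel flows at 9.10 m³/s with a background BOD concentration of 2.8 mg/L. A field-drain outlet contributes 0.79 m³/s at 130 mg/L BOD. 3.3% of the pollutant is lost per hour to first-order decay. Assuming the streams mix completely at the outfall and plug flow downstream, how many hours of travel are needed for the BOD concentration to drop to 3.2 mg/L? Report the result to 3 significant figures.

After mixing, C = (9.100·2.800 + 0.7900·130.0) / 9.890 = 128.2/9.890 = 12.96 mg/L.
3.3%/h lost → k = −ln(1 − 0.033) = 0.03356 h⁻¹.
12.96·exp(−k·t) = 3.2 → t = ln(12.96/3.2)/k = 150100 s = 41.68 h.

41.7 h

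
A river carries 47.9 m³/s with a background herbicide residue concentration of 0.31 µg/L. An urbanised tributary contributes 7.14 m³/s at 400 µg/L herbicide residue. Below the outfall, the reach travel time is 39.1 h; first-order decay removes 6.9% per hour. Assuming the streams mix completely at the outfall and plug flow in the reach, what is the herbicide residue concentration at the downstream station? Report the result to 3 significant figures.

After mixing, C = (47.90·0.3100 + 7.140·400.0) / 55.04 = 2871/55.04 = 52.16 µg/L.
6.9%/h lost → k = −ln(1 − 0.069) = 0.07150 h⁻¹.
Applying C = C₀e^(−kt): 52.16 × 0.06108 = 3.186 µg/L.

3.19 µg/L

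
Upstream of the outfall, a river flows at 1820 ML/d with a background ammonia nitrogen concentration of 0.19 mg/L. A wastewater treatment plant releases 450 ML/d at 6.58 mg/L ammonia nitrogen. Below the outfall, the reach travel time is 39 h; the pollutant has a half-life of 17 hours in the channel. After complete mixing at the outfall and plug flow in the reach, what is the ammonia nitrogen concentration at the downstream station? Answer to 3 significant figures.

Mixed concentration C = ΣQC/ΣQ = (1820·0.1900 + 450.0·6.580) / 2270 = 3307/2270 = 1.457 mg/L.
Half-life 17 h → k = ln 2 / 17 = 0.04077 h⁻¹ = 0.9786 d⁻¹.
First-order decay: C = 1.457·exp(−k·t) = 1.457·0.2039 = 0.2970 mg/L.

0.297 mg/L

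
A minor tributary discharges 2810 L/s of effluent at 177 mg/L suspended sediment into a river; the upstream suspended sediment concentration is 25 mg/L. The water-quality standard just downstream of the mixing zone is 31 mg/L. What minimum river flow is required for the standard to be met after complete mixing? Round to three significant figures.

68400 L/s

Set C_mix = 31: (Q·25.00 + 2810·177.0) / (Q + 2810) = 31
→ Q = 2810·(177.0 − 31)/(31 − 25.00) = 68380 L/s.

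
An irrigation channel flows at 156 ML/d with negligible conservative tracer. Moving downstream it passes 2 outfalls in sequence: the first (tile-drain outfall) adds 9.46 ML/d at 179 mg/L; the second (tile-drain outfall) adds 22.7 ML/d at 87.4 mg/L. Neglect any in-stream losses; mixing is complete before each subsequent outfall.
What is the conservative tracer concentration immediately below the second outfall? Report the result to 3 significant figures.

19.5 mg/L

Below outfall 1: Q → 165.5 ML/d, C = (156.0·0 + 9.460·179.0)/165.5 = 10.23 mg/L.
Below outfall 2: Q → 188.2 ML/d, C = (165.5·10.23 + 22.70·87.40)/188.2 = 19.54 mg/L.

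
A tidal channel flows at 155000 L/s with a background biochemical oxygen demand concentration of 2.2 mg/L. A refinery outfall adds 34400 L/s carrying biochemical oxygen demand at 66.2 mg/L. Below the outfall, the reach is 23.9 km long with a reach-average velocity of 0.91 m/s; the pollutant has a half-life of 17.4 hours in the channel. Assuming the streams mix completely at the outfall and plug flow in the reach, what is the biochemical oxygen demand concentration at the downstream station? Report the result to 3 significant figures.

10.3 mg/L

Mixed concentration C = ΣQC/ΣQ = (155000·2.200 + 34400·66.20) / 189400 = 2618000/189400 = 13.82 mg/L.
Travel time t = 23.9·1000 / 0.91 = 26260 s = 7.295 h.
Half-life 17.4 h → k = ln 2 / 17.4 = 0.03984 h⁻¹ = 0.9561 d⁻¹.
Applying C = C₀e^(−kt): 13.82 × 0.7478 = 10.34 mg/L.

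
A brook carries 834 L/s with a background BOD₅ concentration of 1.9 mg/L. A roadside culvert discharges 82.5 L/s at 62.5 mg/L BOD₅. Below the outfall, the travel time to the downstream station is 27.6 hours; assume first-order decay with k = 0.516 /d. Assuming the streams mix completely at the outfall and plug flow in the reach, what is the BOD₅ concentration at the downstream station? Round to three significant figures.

Mass balance: C = (834.0·1.900 + 82.50·62.50) / 916.5 = 6741/916.5 = 7.355 mg/L.
Applying C = C₀e^(−kt): 7.355 × 0.5524 = 4.063 mg/L.

4.06 mg/L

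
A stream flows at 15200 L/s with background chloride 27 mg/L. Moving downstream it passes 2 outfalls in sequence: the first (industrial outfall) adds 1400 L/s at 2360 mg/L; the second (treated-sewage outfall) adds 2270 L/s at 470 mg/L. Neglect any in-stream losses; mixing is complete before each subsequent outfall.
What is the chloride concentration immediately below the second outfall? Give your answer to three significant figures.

After outfall 1: Q = 15200 + 1400 = 16600 L/s; C = (15200·27.00 + 1400·2360)/16600 = 223.8 mg/L.
After outfall 2: Q = 16600 + 2270 = 18870 L/s; C = (16600·223.8 + 2270·470.0)/18870 = 253.4 mg/L.

253 mg/L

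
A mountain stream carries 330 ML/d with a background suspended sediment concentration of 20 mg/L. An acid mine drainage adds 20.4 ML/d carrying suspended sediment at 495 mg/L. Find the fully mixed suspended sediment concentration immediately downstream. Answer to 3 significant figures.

47.7 mg/L

Mass balance: C = (330.0·20.00 + 20.40·495.0) / 350.4 = 16700/350.4 = 47.65 mg/L.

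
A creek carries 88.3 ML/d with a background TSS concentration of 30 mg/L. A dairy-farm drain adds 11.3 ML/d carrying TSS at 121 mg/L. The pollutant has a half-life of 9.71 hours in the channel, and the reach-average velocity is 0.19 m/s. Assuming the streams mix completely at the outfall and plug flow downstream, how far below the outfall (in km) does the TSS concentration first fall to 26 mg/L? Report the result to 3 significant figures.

Flow-weighted average: C = (88.30·30.00 + 11.30·121.0) / 99.60 = 4016/99.60 = 40.32 mg/L.
Half-life 9.71 h → k = ln 2 / 9.71 = 0.07138 h⁻¹ = 1.713 d⁻¹.
Set 40.32·exp(−k·t) = 26 → t = ln(40.32/26)/k = 22130 s = 6.148 h.
Distance = v·t = 0.19·22130 = 4205 m = 4.205 km.

4.21 km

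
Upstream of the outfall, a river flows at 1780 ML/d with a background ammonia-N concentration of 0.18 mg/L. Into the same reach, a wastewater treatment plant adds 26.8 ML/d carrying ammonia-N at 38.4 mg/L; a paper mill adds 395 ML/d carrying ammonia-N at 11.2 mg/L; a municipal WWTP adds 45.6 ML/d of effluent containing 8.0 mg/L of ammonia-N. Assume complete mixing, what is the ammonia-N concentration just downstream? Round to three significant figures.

Conservation of mass: C = (1780·0.1800 + 26.80·38.40 + 395.0·11.20 + 45.60·8.000) / 2247 = 6138/2247 = 2.731 mg/L.

2.73 mg/L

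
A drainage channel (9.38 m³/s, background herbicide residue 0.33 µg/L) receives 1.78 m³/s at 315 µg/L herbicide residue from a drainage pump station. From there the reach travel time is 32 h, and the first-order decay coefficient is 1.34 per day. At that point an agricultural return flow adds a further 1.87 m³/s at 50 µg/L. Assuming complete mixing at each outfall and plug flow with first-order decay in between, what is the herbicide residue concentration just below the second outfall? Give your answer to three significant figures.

Mass balance: C = (9.380·0.3300 + 1.780·315.0) / 11.16 = 563.8/11.16 = 50.52 µg/L; combined flow 11.16 m³/s.
Decay over the reach: 50.52·exp(−kt) = 50.52·0.1675 = 8.463 µg/L.
Second outfall: C = (11.16·8.463 + 1.870·50.00)/13.03 = 14.42 µg/L.

14.4 µg/L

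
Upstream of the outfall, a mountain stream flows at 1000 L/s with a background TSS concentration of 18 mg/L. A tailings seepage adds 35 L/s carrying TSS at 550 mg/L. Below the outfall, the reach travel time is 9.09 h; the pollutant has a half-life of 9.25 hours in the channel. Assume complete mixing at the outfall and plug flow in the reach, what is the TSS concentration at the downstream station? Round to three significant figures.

Flow-weighted average: C = (1000·18.00 + 35.00·550.0) / 1035 = 37250/1035 = 35.99 mg/L.
Half-life 9.25 h → k = ln 2 / 9.25 = 0.07493 h⁻¹ = 1.798 d⁻¹.
Decay over the reach: 35.99·exp(−kt) = 35.99·0.5060 = 18.21 mg/L.

18.2 mg/L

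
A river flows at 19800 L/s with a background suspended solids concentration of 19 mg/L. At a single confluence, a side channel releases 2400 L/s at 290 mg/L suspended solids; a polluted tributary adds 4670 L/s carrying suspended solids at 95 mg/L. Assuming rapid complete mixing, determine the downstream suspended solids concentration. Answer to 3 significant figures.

56.4 mg/L

Conservation of mass: C = (19800·19.00 + 2400·290.0 + 4670·95.00) / 26870 = 1516000/26870 = 56.41 mg/L.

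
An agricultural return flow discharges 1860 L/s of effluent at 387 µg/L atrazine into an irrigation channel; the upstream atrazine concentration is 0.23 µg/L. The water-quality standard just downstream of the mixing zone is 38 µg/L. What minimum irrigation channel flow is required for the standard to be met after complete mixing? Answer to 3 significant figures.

17200 L/s

Set C_mix = 38: (Q·0.2300 + 1860·387.0) / (Q + 1860) = 38
→ Q = 1860·(387.0 − 38)/(38 − 0.2300) = 17190 L/s.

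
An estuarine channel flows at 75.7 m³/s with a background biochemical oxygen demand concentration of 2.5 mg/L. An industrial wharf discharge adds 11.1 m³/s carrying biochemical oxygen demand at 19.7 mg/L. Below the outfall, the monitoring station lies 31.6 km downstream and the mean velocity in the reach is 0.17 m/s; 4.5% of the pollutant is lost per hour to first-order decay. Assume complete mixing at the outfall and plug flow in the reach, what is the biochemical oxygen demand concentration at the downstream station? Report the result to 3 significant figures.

0.436 mg/L

Flow-weighted average: C = (75.70·2.500 + 11.10·19.70) / 86.80 = 407.9/86.80 = 4.700 mg/L.
Travel time t = 31.6·1000 / 0.17 = 185900 s = 51.63 h.
4.5%/h lost → k = −ln(1 − 0.045) = 0.04604 h⁻¹.
Decay over the reach: 4.700·exp(−kt) = 4.700·0.09279 = 0.4361 mg/L.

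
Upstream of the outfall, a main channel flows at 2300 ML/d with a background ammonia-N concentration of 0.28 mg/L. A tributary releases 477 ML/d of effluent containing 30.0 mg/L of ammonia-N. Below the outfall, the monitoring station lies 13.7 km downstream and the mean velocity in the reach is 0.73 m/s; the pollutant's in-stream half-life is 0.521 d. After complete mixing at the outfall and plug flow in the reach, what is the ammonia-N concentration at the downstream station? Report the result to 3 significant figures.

4.03 mg/L

Mass balance: C = (2300·0.2800 + 477.0·30.00) / 2777 = 14950/2777 = 5.385 mg/L.
Travel time t = 13.7·1000 / 0.73 = 18770 s = 5.213 h.
Half-life 0.521 d → k = ln 2 / 0.521 = 1.330 d⁻¹.
Applying C = C₀e^(−kt): 5.385 × 0.7490 = 4.033 mg/L.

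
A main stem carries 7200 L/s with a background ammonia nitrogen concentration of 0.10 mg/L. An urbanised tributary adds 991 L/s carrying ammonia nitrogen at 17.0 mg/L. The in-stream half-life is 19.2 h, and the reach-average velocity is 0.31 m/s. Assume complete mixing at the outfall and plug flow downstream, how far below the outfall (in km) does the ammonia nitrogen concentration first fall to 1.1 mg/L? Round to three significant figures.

Conservation of mass: C = (7200·0.1000 + 991.0·17.00) / 8191 = 17570/8191 = 2.145 mg/L.
Half-life 19.2 h → k = ln 2 / 19.2 = 0.03610 h⁻¹ = 0.8664 d⁻¹.
Set 2.145·exp(−k·t) = 1.1 → t = ln(2.145/1.1)/k = 66580 s = 18.49 h.
Distance = v·t = 0.31·66580 = 20640 m = 20.64 km.

20.6 km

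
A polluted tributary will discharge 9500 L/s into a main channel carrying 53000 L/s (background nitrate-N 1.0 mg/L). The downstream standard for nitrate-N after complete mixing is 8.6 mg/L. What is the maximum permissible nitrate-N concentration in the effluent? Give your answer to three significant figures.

51.0 mg/L

At the limit, (Qr·Cr + Qe·Cₑ)/(Qr + Qe) = 8.6:
Cₑ = (62500·8.6 − 53000·1.000) / 9500 = 51.00 mg/L.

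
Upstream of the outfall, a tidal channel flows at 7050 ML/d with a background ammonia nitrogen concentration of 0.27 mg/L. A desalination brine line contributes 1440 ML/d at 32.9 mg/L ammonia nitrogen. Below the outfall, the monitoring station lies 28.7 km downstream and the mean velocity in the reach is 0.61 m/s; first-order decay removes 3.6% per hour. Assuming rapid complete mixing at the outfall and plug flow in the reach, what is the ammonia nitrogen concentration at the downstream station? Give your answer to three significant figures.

Flow-weighted average: C = (7050·0.2700 + 1440·32.90) / 8490 = 49280/8490 = 5.804 mg/L.
Travel time t = 28.7·1000 / 0.61 = 47050 s = 13.07 h.
3.6%/h lost → k = −ln(1 − 0.036) = 0.03666 h⁻¹.
Decay over the reach: 5.804·exp(−kt) = 5.804·0.6193 = 3.595 mg/L.

3.59 mg/L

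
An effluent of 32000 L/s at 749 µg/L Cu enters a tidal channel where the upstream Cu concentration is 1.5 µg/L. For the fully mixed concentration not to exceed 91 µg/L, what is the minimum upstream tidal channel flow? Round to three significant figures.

Set C_mix = 91: (Q·1.500 + 32000·749.0) / (Q + 32000) = 91
→ Q = 32000·(749.0 − 91)/(91 − 1.500) = 235300 L/s.

235000 L/s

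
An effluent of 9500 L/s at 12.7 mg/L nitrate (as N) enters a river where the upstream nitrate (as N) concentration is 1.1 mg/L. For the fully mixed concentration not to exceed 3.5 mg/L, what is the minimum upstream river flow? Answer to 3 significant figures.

36400 L/s

Set C_mix = 3.5: (Q·1.100 + 9500·12.70) / (Q + 9500) = 3.5
→ Q = 9500·(12.70 − 3.5)/(3.5 − 1.100) = 36420 L/s.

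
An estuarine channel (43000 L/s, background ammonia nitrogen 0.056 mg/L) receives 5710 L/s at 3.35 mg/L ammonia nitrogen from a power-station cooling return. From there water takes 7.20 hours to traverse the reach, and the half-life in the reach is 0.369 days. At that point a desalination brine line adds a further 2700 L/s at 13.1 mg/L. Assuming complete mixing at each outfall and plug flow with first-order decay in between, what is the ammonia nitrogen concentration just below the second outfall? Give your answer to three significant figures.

Mass balance: C = (43000·0.05600 + 5710·3.350) / 48710 = 21540/48710 = 0.4421 mg/L; combined flow 48710 L/s.
Half-life 0.369 d → k = ln 2 / 0.369 = 1.878 d⁻¹.
Decay over the reach: 0.4421·exp(−kt) = 0.4421·0.5692 = 0.2517 mg/L.
Second outfall: C = (48710·0.2517 + 2700·13.10)/51410 = 0.9264 mg/L.

0.926 mg/L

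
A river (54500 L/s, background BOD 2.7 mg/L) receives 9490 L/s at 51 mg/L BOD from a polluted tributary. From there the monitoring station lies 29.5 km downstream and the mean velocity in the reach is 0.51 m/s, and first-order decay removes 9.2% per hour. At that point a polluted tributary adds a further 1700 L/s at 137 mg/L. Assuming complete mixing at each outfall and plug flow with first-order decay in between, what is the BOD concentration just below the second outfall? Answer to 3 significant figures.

5.58 mg/L

Conservation of mass: C = (54500·2.700 + 9490·51.00) / 63990 = 631100/63990 = 9.863 mg/L; combined flow 63990 L/s.
Travel time t = 29.5·1000 / 0.51 = 57840 s = 16.07 h.
9.2%/h lost → k = −ln(1 − 0.092) = 0.09651 h⁻¹.
Applying C = C₀e^(−kt): 9.863 × 0.2121 = 2.092 mg/L.
At the second outfall, C = (63990·2.092 + 1700·137.0) / (63990 + 1700) = 5.583 mg/L.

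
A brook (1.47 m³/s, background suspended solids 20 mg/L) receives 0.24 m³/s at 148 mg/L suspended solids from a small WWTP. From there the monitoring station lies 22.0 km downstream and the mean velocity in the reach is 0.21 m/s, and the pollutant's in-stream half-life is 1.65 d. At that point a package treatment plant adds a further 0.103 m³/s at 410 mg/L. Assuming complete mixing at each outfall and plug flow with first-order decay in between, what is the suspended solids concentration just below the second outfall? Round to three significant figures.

44.8 mg/L

Mass balance: C = (1.470·20.00 + 0.2400·148.0) / 1.710 = 64.92/1.710 = 37.96 mg/L; combined flow 1.710 m³/s.
Travel time t = 22.0·1000 / 0.21 = 104800 s = 29.10 h.
Half-life 1.65 d → k = ln 2 / 1.65 = 0.4201 d⁻¹.
First-order decay: C = 37.96·exp(−k·t) = 37.96·0.6009 = 22.81 mg/L.
At the second outfall, C = (1.710·22.81 + 0.1030·410.0) / (1.710 + 0.1030) = 44.81 mg/L.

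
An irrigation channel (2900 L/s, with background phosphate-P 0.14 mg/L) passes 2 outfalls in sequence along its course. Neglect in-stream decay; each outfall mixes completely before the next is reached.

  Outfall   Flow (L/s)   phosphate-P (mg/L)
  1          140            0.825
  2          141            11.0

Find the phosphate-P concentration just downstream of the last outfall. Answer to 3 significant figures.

0.652 mg/L

After outfall 1: Q = 2900 + 140.0 = 3040 L/s; C = (2900·0.1400 + 140.0·0.8250)/3040 = 0.1715 mg/L.
After outfall 2: Q = 3040 + 141.0 = 3181 L/s; C = (3040·0.1715 + 141.0·11.00)/3181 = 0.6515 mg/L.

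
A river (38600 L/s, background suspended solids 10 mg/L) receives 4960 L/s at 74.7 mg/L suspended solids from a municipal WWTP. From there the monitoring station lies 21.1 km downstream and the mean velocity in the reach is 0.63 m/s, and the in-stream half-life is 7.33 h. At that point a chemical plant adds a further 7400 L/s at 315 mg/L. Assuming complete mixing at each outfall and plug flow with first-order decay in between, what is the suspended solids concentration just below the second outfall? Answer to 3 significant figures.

51.9 mg/L

Mixed concentration C = ΣQC/ΣQ = (38600·10.00 + 4960·74.70) / 43560 = 756500/43560 = 17.37 mg/L; combined flow 43560 L/s.
Travel time t = 21.1·1000 / 0.63 = 33490 s = 9.303 h.
Half-life 7.33 h → k = ln 2 / 7.33 = 0.09456 h⁻¹ = 2.270 d⁻¹.
Decay over the reach: 17.37·exp(−kt) = 17.37·0.4149 = 7.205 mg/L.
At the second outfall, C = (43560·7.205 + 7400·315.0) / (43560 + 7400) = 51.90 mg/L.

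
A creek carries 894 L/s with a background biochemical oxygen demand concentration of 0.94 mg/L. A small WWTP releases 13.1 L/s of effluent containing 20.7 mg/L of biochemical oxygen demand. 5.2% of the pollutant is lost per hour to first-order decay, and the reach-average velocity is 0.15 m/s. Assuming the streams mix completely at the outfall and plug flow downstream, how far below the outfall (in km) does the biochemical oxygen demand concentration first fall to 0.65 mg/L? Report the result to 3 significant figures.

6.41 km

After mixing, C = (894.0·0.9400 + 13.10·20.70) / 907.1 = 1112/907.1 = 1.225 mg/L.
5.2%/h lost → k = −ln(1 − 0.052) = 0.05340 h⁻¹.
Set 1.225·exp(−k·t) = 0.65 → t = ln(1.225/0.65)/k = 42740 s = 11.87 h.
Distance = v·t = 0.15·42740 = 6411 m = 6.411 km.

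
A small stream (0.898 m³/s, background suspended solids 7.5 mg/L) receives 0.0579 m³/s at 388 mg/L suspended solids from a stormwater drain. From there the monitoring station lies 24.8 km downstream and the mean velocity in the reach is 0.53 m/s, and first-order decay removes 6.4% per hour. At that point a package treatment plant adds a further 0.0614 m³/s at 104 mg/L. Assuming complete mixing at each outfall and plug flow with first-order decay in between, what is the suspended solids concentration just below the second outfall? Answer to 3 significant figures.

Flow-weighted average: C = (0.8980·7.500 + 0.05790·388.0) / 0.9559 = 29.20/0.9559 = 30.55 mg/L; combined flow 0.9559 m³/s.
Travel time t = 24.8·1000 / 0.53 = 46790 s = 13.00 h.
6.4%/h lost → k = −ln(1 − 0.064) = 0.06614 h⁻¹.
After decay, C = 30.55 × e^(−kt) = 30.55 × 0.4233 = 12.93 mg/L.
At the second outfall, C = (0.9559·12.93 + 0.06140·104.0) / (0.9559 + 0.06140) = 18.43 mg/L.

18.4 mg/L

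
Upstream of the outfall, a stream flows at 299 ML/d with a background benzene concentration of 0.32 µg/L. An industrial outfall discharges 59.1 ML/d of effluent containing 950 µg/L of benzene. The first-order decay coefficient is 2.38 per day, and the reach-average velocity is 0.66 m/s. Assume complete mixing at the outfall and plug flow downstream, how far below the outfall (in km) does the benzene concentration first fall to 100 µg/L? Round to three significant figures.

After mixing, C = (299.0·0.3200 + 59.10·950.0) / 358.1 = 56240/358.1 = 157.1 µg/L.
Set 157.1·exp(−k·t) = 100 → t = ln(157.1/100)/k = 16390 s = 4.552 h.
Distance = v·t = 0.66·16390 = 10820 m = 10.82 km.

10.8 km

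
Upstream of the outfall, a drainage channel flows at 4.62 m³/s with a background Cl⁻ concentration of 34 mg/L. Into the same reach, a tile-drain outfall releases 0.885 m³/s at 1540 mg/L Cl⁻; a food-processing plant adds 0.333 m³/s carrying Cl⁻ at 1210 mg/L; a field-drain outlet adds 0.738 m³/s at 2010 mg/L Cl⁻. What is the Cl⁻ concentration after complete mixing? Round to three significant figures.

518 mg/L

After mixing, C = (4.620·34.00 + 0.8850·1540 + 0.3330·1210 + 0.7380·2010) / 6.576 = 3406/6.576 = 518.0 mg/L.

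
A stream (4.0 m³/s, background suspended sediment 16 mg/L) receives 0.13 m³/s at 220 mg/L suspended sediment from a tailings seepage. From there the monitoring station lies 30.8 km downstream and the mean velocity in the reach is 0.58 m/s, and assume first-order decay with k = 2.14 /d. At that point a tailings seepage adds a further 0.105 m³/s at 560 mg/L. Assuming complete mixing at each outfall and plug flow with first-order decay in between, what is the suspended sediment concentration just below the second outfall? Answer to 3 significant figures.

19.8 mg/L

After mixing, C = (4.000·16.00 + 0.1300·220.0) / 4.130 = 92.60/4.130 = 22.42 mg/L; combined flow 4.130 m³/s.
Travel time t = 30.8·1000 / 0.58 = 53100 s = 14.75 h.
After decay, C = 22.42 × e^(−kt) = 22.42 × 0.2684 = 6.018 mg/L.
At the second outfall, C = (4.130·6.018 + 0.1050·560.0) / (4.130 + 0.1050) = 19.75 mg/L.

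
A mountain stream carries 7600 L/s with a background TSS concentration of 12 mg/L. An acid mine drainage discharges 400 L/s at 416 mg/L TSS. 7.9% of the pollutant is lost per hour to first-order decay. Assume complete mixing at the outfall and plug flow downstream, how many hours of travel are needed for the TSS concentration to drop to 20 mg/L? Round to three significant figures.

Flow-weighted average: C = (7600·12.00 + 400.0·416.0) / 8000 = 257600/8000 = 32.20 mg/L.
7.9%/h lost → k = −ln(1 − 0.079) = 0.08230 h⁻¹.
32.20·exp(−k·t) = 20 → t = ln(32.20/20)/k = 20830 s = 5.787 h.

5.79 h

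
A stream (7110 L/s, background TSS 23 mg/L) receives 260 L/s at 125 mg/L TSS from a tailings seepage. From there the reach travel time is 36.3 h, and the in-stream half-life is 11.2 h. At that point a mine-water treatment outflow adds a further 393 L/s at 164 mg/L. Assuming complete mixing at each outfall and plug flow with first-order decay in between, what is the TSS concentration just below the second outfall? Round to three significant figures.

11.0 mg/L

Flow-weighted average: C = (7110·23.00 + 260.0·125.0) / 7370 = 196000/7370 = 26.60 mg/L; combined flow 7370 L/s.
Half-life 11.2 h → k = ln 2 / 11.2 = 0.06189 h⁻¹ = 1.485 d⁻¹.
Applying C = C₀e^(−kt): 26.60 × 0.1058 = 2.813 mg/L.
At the second outfall, C = (7370·2.813 + 393.0·164.0) / (7370 + 393.0) = 10.97 mg/L.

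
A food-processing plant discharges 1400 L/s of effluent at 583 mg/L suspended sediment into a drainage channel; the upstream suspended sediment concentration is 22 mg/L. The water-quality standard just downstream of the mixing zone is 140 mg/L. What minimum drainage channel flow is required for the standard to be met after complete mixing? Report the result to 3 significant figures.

Set C_mix = 140: (Q·22.00 + 1400·583.0) / (Q + 1400) = 140
→ Q = 1400·(583.0 − 140)/(140 − 22.00) = 5256 L/s.

5260 L/s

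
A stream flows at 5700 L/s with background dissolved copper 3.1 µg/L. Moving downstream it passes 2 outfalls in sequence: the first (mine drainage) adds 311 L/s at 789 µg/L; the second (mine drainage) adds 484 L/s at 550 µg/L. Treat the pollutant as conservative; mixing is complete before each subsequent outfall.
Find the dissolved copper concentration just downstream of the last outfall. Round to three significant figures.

After outfall 1: Q = 5700 + 311.0 = 6011 L/s; C = (5700·3.100 + 311.0·789.0)/6011 = 43.76 µg/L.
After outfall 2: Q = 6011 + 484.0 = 6495 L/s; C = (6011·43.76 + 484.0·550.0)/6495 = 81.49 µg/L.

81.5 µg/L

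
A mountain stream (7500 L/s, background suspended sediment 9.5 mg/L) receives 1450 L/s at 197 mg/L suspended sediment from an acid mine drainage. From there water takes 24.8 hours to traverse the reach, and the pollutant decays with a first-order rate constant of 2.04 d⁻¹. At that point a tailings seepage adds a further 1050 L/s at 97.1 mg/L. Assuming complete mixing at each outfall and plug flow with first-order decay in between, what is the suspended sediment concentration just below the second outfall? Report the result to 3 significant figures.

14.5 mg/L

Conservation of mass: C = (7500·9.500 + 1450·197.0) / 8950 = 356900/8950 = 39.88 mg/L; combined flow 8950 L/s.
Decay over the reach: 39.88·exp(−kt) = 39.88·0.1215 = 4.844 mg/L.
At the second outfall, C = (8950·4.844 + 1050·97.10) / (8950 + 1050) = 14.53 mg/L.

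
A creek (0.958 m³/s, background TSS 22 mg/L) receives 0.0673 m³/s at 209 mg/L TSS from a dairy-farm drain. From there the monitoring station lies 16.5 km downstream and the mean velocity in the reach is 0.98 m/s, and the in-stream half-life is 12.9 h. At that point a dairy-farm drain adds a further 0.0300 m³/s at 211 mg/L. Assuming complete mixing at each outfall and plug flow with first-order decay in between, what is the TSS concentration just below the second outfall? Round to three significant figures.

31.9 mg/L

Mixed concentration C = ΣQC/ΣQ = (0.9580·22.00 + 0.06730·209.0) / 1.025 = 35.14/1.025 = 34.27 mg/L; combined flow 1.025 m³/s.
Travel time t = 16.5·1000 / 0.98 = 16840 s = 4.677 h.
Half-life 12.9 h → k = ln 2 / 12.9 = 0.05373 h⁻¹ = 1.290 d⁻¹.
First-order decay: C = 34.27·exp(−k·t) = 34.27·0.7778 = 26.66 mg/L.
At the second outfall, C = (1.025·26.66 + 0.03000·211.0) / (1.025 + 0.03000) = 31.90 mg/L.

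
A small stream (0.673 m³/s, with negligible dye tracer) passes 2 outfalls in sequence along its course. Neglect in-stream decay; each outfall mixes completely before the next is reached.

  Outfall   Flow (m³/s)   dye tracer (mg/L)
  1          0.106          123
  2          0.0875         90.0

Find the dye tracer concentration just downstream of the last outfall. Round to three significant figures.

After outfall 1: Q = 0.6730 + 0.1060 = 0.7790 m³/s; C = (0.6730·0 + 0.1060·123.0)/0.7790 = 16.74 mg/L.
After outfall 2: Q = 0.7790 + 0.08750 = 0.8665 m³/s; C = (0.7790·16.74 + 0.08750·90.00)/0.8665 = 24.14 mg/L.

24.1 mg/L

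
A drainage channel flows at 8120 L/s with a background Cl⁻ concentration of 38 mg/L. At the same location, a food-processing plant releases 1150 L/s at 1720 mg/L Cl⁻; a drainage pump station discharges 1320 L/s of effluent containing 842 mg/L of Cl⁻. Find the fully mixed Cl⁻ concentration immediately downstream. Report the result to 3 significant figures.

After mixing, C = (8120·38.00 + 1150·1720 + 1320·842.0) / 10590 = 3398000/10590 = 320.9 mg/L.

321 mg/L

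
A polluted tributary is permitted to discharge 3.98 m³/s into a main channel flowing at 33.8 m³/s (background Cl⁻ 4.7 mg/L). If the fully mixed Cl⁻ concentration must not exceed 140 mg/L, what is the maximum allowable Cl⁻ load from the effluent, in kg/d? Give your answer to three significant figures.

443000 kg/d

Mass balance at the limit: 33.80·4.700 + 3.980·Cₑ = 37.78·140 → Cₑ = 1289 mg/L.
Load = 3.980 m³/s × 1289 g/m³ × 86 400 s/d = 443300 kg/d.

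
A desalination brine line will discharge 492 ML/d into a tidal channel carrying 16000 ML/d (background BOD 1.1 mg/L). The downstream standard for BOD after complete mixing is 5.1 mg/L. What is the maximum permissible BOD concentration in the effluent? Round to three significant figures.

At the limit, (Qr·Cr + Qe·Cₑ)/(Qr + Qe) = 5.1:
Cₑ = (16490·5.1 − 16000·1.100) / 492.0 = 135.2 mg/L.

135 mg/L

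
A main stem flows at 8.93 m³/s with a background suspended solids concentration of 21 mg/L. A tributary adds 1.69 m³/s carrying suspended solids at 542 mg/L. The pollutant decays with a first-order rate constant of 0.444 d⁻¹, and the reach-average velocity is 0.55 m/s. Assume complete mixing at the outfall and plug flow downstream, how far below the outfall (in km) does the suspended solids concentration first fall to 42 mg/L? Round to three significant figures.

96.9 km

Conservation of mass: C = (8.930·21.00 + 1.690·542.0) / 10.62 = 1104/10.62 = 103.9 mg/L.
Set 103.9·exp(−k·t) = 42 → t = ln(103.9/42)/k = 176300 s = 48.96 h.
Distance = v·t = 0.55·176300 = 96950 m = 96.95 km.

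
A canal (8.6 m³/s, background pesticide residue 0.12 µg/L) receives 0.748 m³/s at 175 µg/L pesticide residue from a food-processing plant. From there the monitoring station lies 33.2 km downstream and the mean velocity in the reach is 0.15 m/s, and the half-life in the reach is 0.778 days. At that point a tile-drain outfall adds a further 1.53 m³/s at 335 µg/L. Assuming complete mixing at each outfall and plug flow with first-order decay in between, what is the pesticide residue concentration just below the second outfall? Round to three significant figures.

Conservation of mass: C = (8.600·0.1200 + 0.7480·175.0) / 9.348 = 131.9/9.348 = 14.11 µg/L; combined flow 9.348 m³/s.
Travel time t = 33.2·1000 / 0.15 = 221300 s = 61.48 h.
Half-life 0.778 d → k = ln 2 / 0.778 = 0.8909 d⁻¹.
Applying C = C₀e^(−kt): 14.11 × 0.1020 = 1.440 µg/L.
At the second outfall, C = (9.348·1.440 + 1.530·335.0) / (9.348 + 1.530) = 48.36 µg/L.

48.4 µg/L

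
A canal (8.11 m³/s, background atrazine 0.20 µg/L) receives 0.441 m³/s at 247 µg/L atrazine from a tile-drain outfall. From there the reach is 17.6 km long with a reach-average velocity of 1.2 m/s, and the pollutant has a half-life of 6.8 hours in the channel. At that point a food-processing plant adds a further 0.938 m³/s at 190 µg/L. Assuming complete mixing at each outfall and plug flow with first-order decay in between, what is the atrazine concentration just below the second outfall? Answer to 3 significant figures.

26.5 µg/L

After mixing, C = (8.110·0.2000 + 0.4410·247.0) / 8.551 = 110.5/8.551 = 12.93 µg/L; combined flow 8.551 m³/s.
Travel time t = 17.6·1000 / 1.2 = 14670 s = 4.074 h.
Half-life 6.8 h → k = ln 2 / 6.8 = 0.1019 h⁻¹ = 2.446 d⁻¹.
Decay over the reach: 12.93·exp(−kt) = 12.93·0.6602 = 8.535 µg/L.
At the second outfall, C = (8.551·8.535 + 0.9380·190.0) / (8.551 + 0.9380) = 26.47 µg/L.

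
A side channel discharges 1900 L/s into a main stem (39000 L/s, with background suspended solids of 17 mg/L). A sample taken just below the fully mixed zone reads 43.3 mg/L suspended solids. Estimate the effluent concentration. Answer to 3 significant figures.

583 mg/L

Mass balance: 39000·17.00 + 1900·Cₑ = 40900·43.30
→ Cₑ = (40900·43.30 − 39000·17.00) / 1900 = 583.1 mg/L.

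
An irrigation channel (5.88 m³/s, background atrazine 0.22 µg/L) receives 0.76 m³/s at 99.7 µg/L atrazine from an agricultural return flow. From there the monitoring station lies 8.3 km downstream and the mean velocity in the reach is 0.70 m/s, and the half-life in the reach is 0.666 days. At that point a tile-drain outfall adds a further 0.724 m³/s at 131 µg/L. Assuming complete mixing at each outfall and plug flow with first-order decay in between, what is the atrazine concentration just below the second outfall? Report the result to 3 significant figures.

22.0 µg/L

Conservation of mass: C = (5.880·0.2200 + 0.7600·99.70) / 6.640 = 77.07/6.640 = 11.61 µg/L; combined flow 6.640 m³/s.
Travel time t = 8.3·1000 / 0.70 = 11860 s = 3.294 h.
Half-life 0.666 d → k = ln 2 / 0.666 = 1.041 d⁻¹.
After decay, C = 11.61 × e^(−kt) = 11.61 × 0.8669 = 10.06 µg/L.
At the second outfall, C = (6.640·10.06 + 0.7240·131.0) / (6.640 + 0.7240) = 21.95 µg/L.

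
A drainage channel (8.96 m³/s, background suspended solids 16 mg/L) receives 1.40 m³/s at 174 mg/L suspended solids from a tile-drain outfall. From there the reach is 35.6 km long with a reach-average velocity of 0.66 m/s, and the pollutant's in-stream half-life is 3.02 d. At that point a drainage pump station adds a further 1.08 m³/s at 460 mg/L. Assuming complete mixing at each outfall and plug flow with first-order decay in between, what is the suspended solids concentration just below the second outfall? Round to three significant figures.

72.7 mg/L

Conservation of mass: C = (8.960·16.00 + 1.400·174.0) / 10.36 = 387.0/10.36 = 37.35 mg/L; combined flow 10.36 m³/s.
Travel time t = 35.6·1000 / 0.66 = 53940 s = 14.98 h.
Half-life 3.02 d → k = ln 2 / 3.02 = 0.2295 d⁻¹.
Applying C = C₀e^(−kt): 37.35 × 0.8665 = 32.37 mg/L.
Second outfall: C = (10.36·32.37 + 1.080·460.0)/11.44 = 72.74 mg/L.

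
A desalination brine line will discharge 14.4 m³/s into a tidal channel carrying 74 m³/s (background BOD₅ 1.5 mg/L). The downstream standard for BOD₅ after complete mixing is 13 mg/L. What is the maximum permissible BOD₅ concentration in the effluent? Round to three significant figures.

72.1 mg/L

At the limit, (Qr·Cr + Qe·Cₑ)/(Qr + Qe) = 13:
Cₑ = (88.40·13 − 74.00·1.500) / 14.40 = 72.10 mg/L.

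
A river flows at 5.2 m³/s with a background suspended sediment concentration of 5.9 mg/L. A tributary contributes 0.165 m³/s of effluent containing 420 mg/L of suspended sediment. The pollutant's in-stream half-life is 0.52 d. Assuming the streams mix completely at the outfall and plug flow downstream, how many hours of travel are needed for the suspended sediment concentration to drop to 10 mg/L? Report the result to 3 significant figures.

Mixed concentration C = ΣQC/ΣQ = (5.200·5.900 + 0.1650·420.0) / 5.365 = 99.98/5.365 = 18.64 mg/L.
Half-life 0.52 d → k = ln 2 / 0.52 = 1.333 d⁻¹.
18.64·exp(−k·t) = 10 → t = ln(18.64/10)/k = 40350 s = 11.21 h.

11.2 h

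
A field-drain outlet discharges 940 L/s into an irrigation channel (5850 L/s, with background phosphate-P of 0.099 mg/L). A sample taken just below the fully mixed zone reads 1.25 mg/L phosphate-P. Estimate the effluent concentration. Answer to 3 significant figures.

8.41 mg/L

Mass balance: 5850·0.09900 + 940.0·Cₑ = 6790·1.250
→ Cₑ = (6790·1.250 − 5850·0.09900) / 940.0 = 8.413 mg/L.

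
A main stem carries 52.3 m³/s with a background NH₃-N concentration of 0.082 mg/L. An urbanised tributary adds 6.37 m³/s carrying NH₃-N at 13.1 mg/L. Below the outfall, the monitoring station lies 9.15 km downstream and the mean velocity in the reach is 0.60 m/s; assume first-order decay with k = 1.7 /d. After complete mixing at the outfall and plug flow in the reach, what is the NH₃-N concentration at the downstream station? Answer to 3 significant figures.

Flow-weighted average: C = (52.30·0.08200 + 6.370·13.10) / 58.67 = 87.74/58.67 = 1.495 mg/L.
Travel time t = 9.15·1000 / 0.60 = 15250 s = 4.236 h.
Applying C = C₀e^(−kt): 1.495 × 0.7408 = 1.108 mg/L.

1.11 mg/L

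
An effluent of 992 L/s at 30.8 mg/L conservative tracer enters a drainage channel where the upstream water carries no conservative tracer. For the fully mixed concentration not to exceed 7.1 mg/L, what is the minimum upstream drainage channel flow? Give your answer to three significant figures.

3310 L/s

Set C_mix = 7.1: (Q·0 + 992.0·30.80) / (Q + 992.0) = 7.1
→ Q = 992.0·(30.80 − 7.1)/(7.1 − 0) = 3311 L/s.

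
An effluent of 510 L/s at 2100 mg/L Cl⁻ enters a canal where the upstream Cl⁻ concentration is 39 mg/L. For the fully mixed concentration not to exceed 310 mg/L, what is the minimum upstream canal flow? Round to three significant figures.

Set C_mix = 310: (Q·39.00 + 510.0·2100) / (Q + 510.0) = 310
→ Q = 510.0·(2100 − 310)/(310 − 39.00) = 3369 L/s.

3370 L/s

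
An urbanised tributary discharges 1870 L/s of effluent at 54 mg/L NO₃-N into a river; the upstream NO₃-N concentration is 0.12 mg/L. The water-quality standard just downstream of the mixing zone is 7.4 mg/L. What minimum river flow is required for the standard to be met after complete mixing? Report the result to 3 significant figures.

Set C_mix = 7.4: (Q·0.1200 + 1870·54.00) / (Q + 1870) = 7.4
→ Q = 1870·(54.00 − 7.4)/(7.4 − 0.1200) = 11970 L/s.

12000 L/s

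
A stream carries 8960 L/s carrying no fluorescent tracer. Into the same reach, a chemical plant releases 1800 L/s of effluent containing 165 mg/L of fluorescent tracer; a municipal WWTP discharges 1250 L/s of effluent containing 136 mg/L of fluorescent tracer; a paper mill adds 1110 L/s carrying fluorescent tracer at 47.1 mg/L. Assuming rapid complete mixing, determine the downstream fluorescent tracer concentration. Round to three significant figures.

39.6 mg/L

Conservation of mass: C = (8960·0 + 1800·165.0 + 1250·136.0 + 1110·47.10) / 13120 = 519300/13120 = 39.58 mg/L.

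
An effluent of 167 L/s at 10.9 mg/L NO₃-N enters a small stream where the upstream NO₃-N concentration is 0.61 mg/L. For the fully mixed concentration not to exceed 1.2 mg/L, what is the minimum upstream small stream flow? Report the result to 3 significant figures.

2750 L/s

Set C_mix = 1.2: (Q·0.6100 + 167.0·10.90) / (Q + 167.0) = 1.2
→ Q = 167.0·(10.90 − 1.2)/(1.2 − 0.6100) = 2746 L/s.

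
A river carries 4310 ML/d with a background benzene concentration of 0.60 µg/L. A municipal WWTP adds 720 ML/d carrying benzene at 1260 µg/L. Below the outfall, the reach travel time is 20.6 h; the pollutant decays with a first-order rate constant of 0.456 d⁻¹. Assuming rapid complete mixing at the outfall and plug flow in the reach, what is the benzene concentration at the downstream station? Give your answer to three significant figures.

122 µg/L

After mixing, C = (4310·0.6000 + 720.0·1260) / 5030 = 909800/5030 = 180.9 µg/L.
First-order decay: C = 180.9·exp(−k·t) = 180.9·0.6761 = 122.3 µg/L.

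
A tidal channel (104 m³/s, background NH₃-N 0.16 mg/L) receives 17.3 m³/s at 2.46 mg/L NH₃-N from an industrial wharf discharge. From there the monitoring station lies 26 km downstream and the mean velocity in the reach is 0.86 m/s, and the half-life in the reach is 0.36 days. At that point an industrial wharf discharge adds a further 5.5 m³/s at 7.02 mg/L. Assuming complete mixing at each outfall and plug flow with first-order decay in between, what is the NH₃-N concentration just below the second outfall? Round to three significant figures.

Conservation of mass: C = (104.0·0.1600 + 17.30·2.460) / 121.3 = 59.20/121.3 = 0.4880 mg/L; combined flow 121.3 m³/s.
Travel time t = 26·1000 / 0.86 = 30230 s = 8.398 h.
Half-life 0.36 d → k = ln 2 / 0.36 = 1.925 d⁻¹.
Applying C = C₀e^(−kt): 0.4880 × 0.5098 = 0.2488 mg/L.
At the second outfall, C = (121.3·0.2488 + 5.500·7.020) / (121.3 + 5.500) = 0.5425 mg/L.

0.543 mg/L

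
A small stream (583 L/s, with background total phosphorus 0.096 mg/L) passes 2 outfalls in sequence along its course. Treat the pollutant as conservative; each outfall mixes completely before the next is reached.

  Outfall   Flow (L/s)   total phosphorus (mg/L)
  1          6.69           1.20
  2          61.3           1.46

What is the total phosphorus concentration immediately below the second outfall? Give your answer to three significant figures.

Outfall 1: combined Q = 589.7 L/s; C = (583.0·0.09600 + 6.690·1.200)/589.7 = 0.1085 mg/L.
Outfall 2: combined Q = 651.0 L/s; C = (589.7·0.1085 + 61.30·1.460)/651.0 = 0.2358 mg/L.

0.236 mg/L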